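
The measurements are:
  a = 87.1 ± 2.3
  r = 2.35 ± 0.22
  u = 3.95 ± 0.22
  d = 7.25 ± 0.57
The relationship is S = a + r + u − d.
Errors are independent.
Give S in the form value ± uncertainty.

86.1 ± 2.39

Absolute uncertainties add in quadrature for a linear combination:
  (δa)² = 5.29;  (δr)² = 0.0484;  (δu)² = 0.0484;  (δd)² = 0.325
δS = √(5.71) = 2.39
S = 86.1.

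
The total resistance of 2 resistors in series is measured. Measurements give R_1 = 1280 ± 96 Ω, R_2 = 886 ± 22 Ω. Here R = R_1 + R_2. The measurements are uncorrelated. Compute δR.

98.5 Ω

Absolute uncertainties add in quadrature for a linear combination:
  (δR_1)² = 9220;  (δR_2)² = 484
δR = √(9700) = 98.5 Ω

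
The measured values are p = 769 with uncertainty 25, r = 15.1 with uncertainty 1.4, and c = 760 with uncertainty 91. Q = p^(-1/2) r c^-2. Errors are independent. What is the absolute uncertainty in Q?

Relative error in a monomial: (δQ/Q)² = Σ (nᵢ · δxᵢ/xᵢ)².
  (−½·δp/p)² = (-0.5×0.0325)² = 0.000264;  (1·δr/r)² = (1×0.0927)² = 0.00860;  (-2·δc/c)² = (-2×0.120)² = 0.0573
δQ/Q = √(0.0662) = 0.257
Q = 9.43e-07, so δQ = 0.257 × 9.43e-07 = 2.43e-07.

2.43e-07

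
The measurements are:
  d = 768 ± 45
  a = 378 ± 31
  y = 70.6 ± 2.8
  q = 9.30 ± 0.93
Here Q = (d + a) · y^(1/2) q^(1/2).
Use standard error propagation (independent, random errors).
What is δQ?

2110

Let u = d + a = 1150. δu = √(δd² + δa²) = √(2020 + 961) = 54.6, so δu/u = 0.0477.
Q is then a monomial in u, y, q:
δQ/Q = √((δu/u)² + (½·δy/y)² + (½·δq/q)²) = √(0.00227 + 0.000393 + 0.00250) = 0.0719
Q = 29400, so δQ = 0.0719 × 29400 = 2110.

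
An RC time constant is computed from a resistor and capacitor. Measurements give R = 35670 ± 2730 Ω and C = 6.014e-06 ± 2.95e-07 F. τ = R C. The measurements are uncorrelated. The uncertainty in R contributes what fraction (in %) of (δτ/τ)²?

(δτ/τ)² = (1·δR/R)² + (1·δC/C)²
  R term: (1×0.0765)² = 0.00586
  C term: (1×0.0491)² = 0.00241
Total = 0.00826. Share from R = 0.00586/0.00826 = 0.709.

70.9%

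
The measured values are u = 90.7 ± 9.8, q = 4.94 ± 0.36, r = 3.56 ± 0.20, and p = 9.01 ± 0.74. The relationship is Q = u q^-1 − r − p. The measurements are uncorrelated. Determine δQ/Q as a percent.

Let w = u·q^-1 = 18.4. δw/w = √((1·δu/u)² + (-1·δq/q)²) = √(0.0117 + 0.00531) = 0.130, so δw = 2.39.
Q = w − r − p: δQ = √(δw² + δr² + δp²) = √(5.73 + 0.0400 + 0.548) = 2.51
Q = 5.79, so δQ/Q = 2.51/5.79 = 0.434.

43.4%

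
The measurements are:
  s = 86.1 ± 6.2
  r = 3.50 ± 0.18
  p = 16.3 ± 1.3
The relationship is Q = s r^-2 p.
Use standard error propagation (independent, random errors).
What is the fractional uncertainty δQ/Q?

0.149

For a monomial Q ∝ s, r^-2, p, fractional errors add in quadrature:
  (1·δs/s)² = (1×0.0720)² = 0.00519;  (-2·δr/r)² = (-2×0.0514)² = 0.0106;  (1·δp/p)² = (1×0.0798)² = 0.00636
δQ/Q = √(0.0221) = 0.149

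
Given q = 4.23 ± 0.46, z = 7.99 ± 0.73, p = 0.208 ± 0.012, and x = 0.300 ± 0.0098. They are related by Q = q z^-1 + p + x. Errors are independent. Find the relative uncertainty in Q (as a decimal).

0.0740

Let w = q·z^-1 = 0.529. δw/w = √((1·δq/q)² + (-1·δz/z)²) = √(0.0118 + 0.00835) = 0.142, so δw = 0.0752.
Q = w + p + x: δQ = √(δw² + δp² + δx²) = √(0.00565 + 0.000144 + 9.6e-05) = 0.0768
Q = 1.04, so δQ/Q = 0.0768/1.04 = 0.0740.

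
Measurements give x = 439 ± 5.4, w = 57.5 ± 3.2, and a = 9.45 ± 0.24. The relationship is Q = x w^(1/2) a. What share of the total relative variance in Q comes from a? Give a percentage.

41.1%

(δQ/Q)² = (1·δx/x)² + (½·δw/w)² + (1·δa/a)²
  x term: (1×0.0123)² = 0.000151
  w term: (0.5×0.0557)² = 0.000774
  a term: (1×0.0254)² = 0.000645
Total = 0.00157. Share from a = 0.000645/0.00157 = 0.411.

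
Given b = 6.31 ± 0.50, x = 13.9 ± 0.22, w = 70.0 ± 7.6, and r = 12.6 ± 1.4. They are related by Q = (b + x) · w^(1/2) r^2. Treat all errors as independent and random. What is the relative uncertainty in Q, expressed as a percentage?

23.0%

Let u = b + x = 20.2. δu = √(δb² + δx²) = √(0.250 + 0.0484) = 0.546, so δu/u = 0.0270.
Q is then a monomial in u, w, r:
δQ/Q = √((δu/u)² + (½·δw/w)² + (2·δr/r)²) = √(0.000731 + 0.00295 + 0.0494) = 0.230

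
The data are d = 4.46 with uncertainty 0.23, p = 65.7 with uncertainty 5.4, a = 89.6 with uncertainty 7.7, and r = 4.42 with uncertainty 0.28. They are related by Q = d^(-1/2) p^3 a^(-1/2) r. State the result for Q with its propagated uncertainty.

62700 ± 16300

For a monomial Q ∝ d^(-1/2), p^3, a^(-1/2), r, fractional errors add in quadrature:
  (−½·δd/d)² = (-0.5×0.0516)² = 0.000665;  (3·δp/p)² = (3×0.0822)² = 0.0608;  (−½·δa/a)² = (-0.5×0.0859)² = 0.00185;  (1·δr/r)² = (1×0.0633)² = 0.00401
δQ/Q = √(0.0673) = 0.259
Q = 62700, so δQ = 0.259 × 62700 = 16300.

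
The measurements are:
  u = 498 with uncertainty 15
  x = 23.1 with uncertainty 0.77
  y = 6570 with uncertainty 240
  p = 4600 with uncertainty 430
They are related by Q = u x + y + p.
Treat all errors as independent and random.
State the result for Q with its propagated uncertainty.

22700 ± 714

Let w = u·x = 11500. δw/w = √((1·δu/u)² + (1·δx/x)²) = √(0.000907 + 0.00111) = 0.0449, so δw = 517.
Q = w + y + p: δQ = √(δw² + δy² + δp²) = √(2.67e+05 + 57600 + 1.85e+05) = 714
Q = 22700.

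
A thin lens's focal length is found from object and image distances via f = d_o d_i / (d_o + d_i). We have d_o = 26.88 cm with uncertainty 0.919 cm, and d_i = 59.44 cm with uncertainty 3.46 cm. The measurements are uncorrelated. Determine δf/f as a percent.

∂f/∂d_o = (d_i/(d_o+d_i))² = 0.474;  ∂f/∂d_i = (d_o/(d_o+d_i))² = 0.0970
δf = √((∂f/∂d_o · δd_o)² + (∂f/∂d_i · δd_i)²) = √(0.190 + 0.113) = 0.550 cm
f = 18.51 cm, so δf/f = 0.550/18.51 = 0.0297.

2.97%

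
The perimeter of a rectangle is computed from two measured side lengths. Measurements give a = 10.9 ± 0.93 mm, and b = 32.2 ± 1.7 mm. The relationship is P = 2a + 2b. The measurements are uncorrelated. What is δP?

Absolute uncertainties add in quadrature for a linear combination:
  (2·δa)² = 3.46;  (2·δb)² = 11.6
δP = √(15.0) = 3.88 mm

3.88 mm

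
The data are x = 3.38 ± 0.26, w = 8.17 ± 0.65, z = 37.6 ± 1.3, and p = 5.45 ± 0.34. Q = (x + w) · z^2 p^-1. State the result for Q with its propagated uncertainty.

3000 ± 333

Let u = x + w = 11.6. δu = √(δx² + δw²) = √(0.0676 + 0.423) = 0.700, so δu/u = 0.0606.
Q is then a monomial in u, z, p:
δQ/Q = √((δu/u)² + (2·δz/z)² + (-1·δp/p)²) = √(0.00367 + 0.00478 + 0.00389) = 0.111
Q = 3000, so δQ = 0.111 × 3000 = 333.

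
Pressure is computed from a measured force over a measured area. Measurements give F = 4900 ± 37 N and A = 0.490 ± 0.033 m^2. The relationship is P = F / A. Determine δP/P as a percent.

Relative error in a monomial: (δP/P)² = Σ (nᵢ · δxᵢ/xᵢ)².
  (1·δF/F)² = (1×0.00755)² = 5.7e-05;  (-1·δA/A)² = (-1×0.0673)² = 0.00454
δP/P = √(0.00459) = 0.0678

6.78%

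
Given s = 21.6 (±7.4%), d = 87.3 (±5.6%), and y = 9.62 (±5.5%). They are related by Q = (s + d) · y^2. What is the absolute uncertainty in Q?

Let u = s + d = 109. δu = √(δs² + δd²) = √(2.55 + 23.9) = 5.14, so δu/u = 0.0472.
Q is then a monomial in u, y:
δQ/Q = √((δu/u)² + (2·δy/y)²) = √(0.00223 + 0.0121) = 0.120
Q = 10100, so δQ = 0.120 × 10100 = 1210.

1210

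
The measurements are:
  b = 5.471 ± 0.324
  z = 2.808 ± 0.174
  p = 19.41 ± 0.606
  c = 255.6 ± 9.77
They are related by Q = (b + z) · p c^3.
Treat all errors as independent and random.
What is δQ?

3.4e+08

Let u = b + z = 8.279. δu = √(δb² + δz²) = √(0.105 + 0.0303) = 0.368, so δu/u = 0.0444.
Q is then a monomial in u, p, c:
δQ/Q = √((δu/u)² + (1·δp/p)² + (3·δc/c)²) = √(0.00197 + 0.000975 + 0.0131) = 0.127
Q = 2.683e+09, so δQ = 0.127 × 2.683e+09 = 3.4e+08.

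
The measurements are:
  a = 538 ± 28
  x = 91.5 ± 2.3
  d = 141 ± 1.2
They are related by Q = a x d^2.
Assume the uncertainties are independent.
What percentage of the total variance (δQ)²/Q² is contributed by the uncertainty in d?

(δQ/Q)² = (1·δa/a)² + (1·δx/x)² + (2·δd/d)²
  a term: (1×0.0520)² = 0.00271
  x term: (1×0.0251)² = 0.000632
  d term: (2×0.00851)² = 0.000290
Total = 0.00363. Share from d = 0.000290/0.00363 = 0.0798.

7.98%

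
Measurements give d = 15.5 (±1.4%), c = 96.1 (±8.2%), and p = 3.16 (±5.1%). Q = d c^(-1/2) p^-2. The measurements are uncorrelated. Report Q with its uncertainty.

0.158 ± 0.0175

Relative error in a monomial: (δQ/Q)² = Σ (nᵢ · δxᵢ/xᵢ)².
  (1·δd/d)² = (1×0.0140)² = 0.000196;  (−½·δc/c)² = (-0.5×0.0820)² = 0.00168;  (-2·δp/p)² = (-2×0.0510)² = 0.0104
δQ/Q = √(0.0123) = 0.111
Q = 0.158, so δQ = 0.111 × 0.158 = 0.0175.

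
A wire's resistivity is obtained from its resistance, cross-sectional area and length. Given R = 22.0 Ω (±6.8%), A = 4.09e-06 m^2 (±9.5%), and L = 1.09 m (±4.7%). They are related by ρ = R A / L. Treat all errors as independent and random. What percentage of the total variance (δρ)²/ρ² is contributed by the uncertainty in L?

(δρ/ρ)² = (1·δR/R)² + (1·δA/A)² + (-1·δL/L)²
  R term: (1×0.0680)² = 0.00462
  A term: (1×0.0950)² = 0.00903
  L term: (-1×0.0470)² = 0.00221
Total = 0.0159. Share from L = 0.00221/0.0159 = 0.139.

13.9%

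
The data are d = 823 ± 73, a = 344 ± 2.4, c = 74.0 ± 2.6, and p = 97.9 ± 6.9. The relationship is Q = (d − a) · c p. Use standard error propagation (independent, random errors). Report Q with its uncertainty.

(3.47 ± 0.596) × 10^6

Let u = d − a = 479. δu = √(δd² + δa²) = √(5330 + 5.76) = 73.0, so δu/u = 0.152.
Q is then a monomial in u, c, p:
δQ/Q = √((δu/u)² + (1·δc/c)² + (1·δp/p)²) = √(0.0233 + 0.00123 + 0.00497) = 0.172
Q = 3.47e+06, so δQ = 0.172 × 3.47e+06 = 5.96e+05.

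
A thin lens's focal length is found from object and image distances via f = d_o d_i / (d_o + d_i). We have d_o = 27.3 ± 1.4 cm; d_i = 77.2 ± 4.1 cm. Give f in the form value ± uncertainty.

20.2 ± 0.814 cm

∂f/∂d_o = (d_i/(d_o+d_i))² = 0.546;  ∂f/∂d_i = (d_o/(d_o+d_i))² = 0.0682
δf = √((∂f/∂d_o · δd_o)² + (∂f/∂d_i · δd_i)²) = √(0.584 + 0.0783) = 0.814 cm
f = 20.2 cm.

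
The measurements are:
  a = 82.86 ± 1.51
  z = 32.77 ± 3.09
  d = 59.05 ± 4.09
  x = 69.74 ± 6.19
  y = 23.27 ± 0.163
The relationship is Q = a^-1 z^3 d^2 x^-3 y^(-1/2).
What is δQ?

Products/powers → add relative errors in quadrature, weighted by exponent:
  (-1·δa/a)² = (-1×0.0182)² = 0.000332;  (3·δz/z)² = (3×0.0943)² = 0.0800;  (2·δd/d)² = (2×0.0693)² = 0.0192;  (-3·δx/x)² = (-3×0.0888)² = 0.0709;  (−½·δy/y)² = (-0.5×0.00700)² = 1.23e-05
δQ/Q = √(0.170) = 0.413
Q = 0.9051, so δQ = 0.413 × 0.9051 = 0.374.

0.374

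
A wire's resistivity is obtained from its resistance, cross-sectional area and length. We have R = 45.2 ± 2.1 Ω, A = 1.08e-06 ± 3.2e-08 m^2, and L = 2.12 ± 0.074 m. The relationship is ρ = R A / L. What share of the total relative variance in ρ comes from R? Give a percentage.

50.7%

(δρ/ρ)² = (1·δR/R)² + (1·δA/A)² + (-1·δL/L)²
  R term: (1×0.0465)² = 0.00216
  A term: (1×0.0296)² = 0.000878
  L term: (-1×0.0349)² = 0.00122
Total = 0.00425. Share from R = 0.00216/0.00425 = 0.507.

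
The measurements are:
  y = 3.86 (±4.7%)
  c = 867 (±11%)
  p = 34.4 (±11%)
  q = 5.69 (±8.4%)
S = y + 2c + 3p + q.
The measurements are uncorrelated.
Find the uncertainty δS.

For a sum/difference, combine absolute errors in quadrature:
  (δy)² = 0.0329;  (2·δc)² = 36400;  (3·δp)² = 129;  (δq)² = 0.228
δS = √(36500) = 191

191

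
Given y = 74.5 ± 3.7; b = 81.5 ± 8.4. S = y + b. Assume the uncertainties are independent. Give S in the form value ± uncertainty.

Each term contributes (cᵢ δxᵢ)² to (δS)²:
  (δy)² = 13.7;  (δb)² = 70.6
δS = √(84.2) = 9.18
S = 156.

156 ± 9.18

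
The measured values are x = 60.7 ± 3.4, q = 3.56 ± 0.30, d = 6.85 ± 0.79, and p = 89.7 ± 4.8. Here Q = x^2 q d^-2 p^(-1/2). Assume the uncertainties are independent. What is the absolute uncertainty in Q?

Relative error in a monomial: (δQ/Q)² = Σ (nᵢ · δxᵢ/xᵢ)².
  (2·δx/x)² = (2×0.0560)² = 0.0125;  (1·δq/q)² = (1×0.0843)² = 0.00710;  (-2·δd/d)² = (-2×0.115)² = 0.0532;  (−½·δp/p)² = (-0.5×0.0535)² = 0.000716
δQ/Q = √(0.0736) = 0.271
Q = 29.5, so δQ = 0.271 × 29.5 = 8.01.

8.01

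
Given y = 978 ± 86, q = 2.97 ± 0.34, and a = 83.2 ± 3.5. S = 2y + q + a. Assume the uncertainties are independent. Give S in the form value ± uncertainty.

2040 ± 172

Sums and differences: (δS)² = Σ (cᵢ δxᵢ)².
  (2·δy)² = 29600;  (δq)² = 0.116;  (δa)² = 12.2
δS = √(29600) = 172
S = 2040.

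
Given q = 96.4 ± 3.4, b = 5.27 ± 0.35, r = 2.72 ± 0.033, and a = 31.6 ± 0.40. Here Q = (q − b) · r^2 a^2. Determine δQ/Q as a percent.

5.13%

Let u = q − b = 91.1. δu = √(δq² + δb²) = √(11.6 + 0.122) = 3.42, so δu/u = 0.0375.
Q is then a monomial in u, r, a:
δQ/Q = √((δu/u)² + (2·δr/r)² + (2·δa/a)²) = √(0.00141 + 0.000589 + 0.000641) = 0.0513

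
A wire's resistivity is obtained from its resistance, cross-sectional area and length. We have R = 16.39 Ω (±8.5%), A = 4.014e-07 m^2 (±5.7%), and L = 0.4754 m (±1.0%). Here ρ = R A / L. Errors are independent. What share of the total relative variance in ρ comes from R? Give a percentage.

(δρ/ρ)² = (1·δR/R)² + (1·δA/A)² + (-1·δL/L)²
  R term: (1×0.0850)² = 0.00723
  A term: (1×0.0570)² = 0.00325
  L term: (-1×0.0100)² = 0.000100
Total = 0.0106. Share from R = 0.00723/0.0106 = 0.683.

68.3%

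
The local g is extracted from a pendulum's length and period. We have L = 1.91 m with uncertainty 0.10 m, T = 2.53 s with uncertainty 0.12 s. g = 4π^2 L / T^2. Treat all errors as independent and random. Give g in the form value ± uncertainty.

Each factor contributes (exponent × relative error)² to (δg/g)²:
  (1·δL/L)² = (1×0.0524)² = 0.00274;  (-2·δT/T)² = (-2×0.0474)² = 0.00900
δg/g = √(0.0117) = 0.108
g = 11.8 m/s^2, so δg = 0.108 × 11.8 = 1.28 m/s^2.

11.8 ± 1.28 m/s^2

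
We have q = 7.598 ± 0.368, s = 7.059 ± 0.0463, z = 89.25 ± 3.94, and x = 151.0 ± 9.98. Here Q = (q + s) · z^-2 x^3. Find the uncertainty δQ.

Let u = q + s = 14.66. δu = √(δq² + δs²) = √(0.135 + 0.00214) = 0.371, so δu/u = 0.0253.
Q is then a monomial in u, z, x:
δQ/Q = √((δu/u)² + (-2·δz/z)² + (3·δx/x)²) = √(0.000640 + 0.00780 + 0.0393) = 0.219
Q = 6335, so δQ = 0.219 × 6335 = 1380.

1380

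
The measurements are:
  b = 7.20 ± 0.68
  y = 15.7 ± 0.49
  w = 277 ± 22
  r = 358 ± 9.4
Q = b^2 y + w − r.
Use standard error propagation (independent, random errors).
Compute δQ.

158

Let p = b^2·y = 814. δp/p = √((2·δb/b)² + (1·δy/y)²) = √(0.0357 + 0.000974) = 0.191, so δp = 156.
Q = p + w − r: δQ = √(δp² + δw² + δr²) = √(24300 + 484 + 88.4) = 158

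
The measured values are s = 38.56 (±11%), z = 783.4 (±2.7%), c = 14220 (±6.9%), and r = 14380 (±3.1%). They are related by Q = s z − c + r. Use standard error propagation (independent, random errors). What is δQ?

Let p = s·z = 30210. δp/p = √((1·δs/s)² + (1·δz/z)²) = √(0.0121 + 0.000729) = 0.113, so δp = 3420.
Q = p − c + r: δQ = √(δp² + δc² + δr²) = √(1.17e+07 + 9.63e+05 + 1.99e+05) = 3590

3590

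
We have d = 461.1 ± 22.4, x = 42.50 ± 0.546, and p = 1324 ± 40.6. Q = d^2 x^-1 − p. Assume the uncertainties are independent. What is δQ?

Let w = d^2·x^-1 = 5003. δw/w = √((2·δd/d)² + (-1·δx/x)²) = √(0.00944 + 0.000165) = 0.0980, so δw = 490.
Q = w − p: δQ = √(δw² + δp²) = √(2.4e+05 + 1650) = 492

492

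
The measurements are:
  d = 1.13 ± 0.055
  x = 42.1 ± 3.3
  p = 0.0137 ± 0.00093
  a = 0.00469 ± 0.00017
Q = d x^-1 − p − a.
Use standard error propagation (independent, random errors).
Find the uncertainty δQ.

Let w = d·x^-1 = 0.0268. δw/w = √((1·δd/d)² + (-1·δx/x)²) = √(0.00237 + 0.00614) = 0.0923, so δw = 0.00248.
Q = w − p − a: δQ = √(δw² + δp² + δa²) = √(6.13e-06 + 8.65e-07 + 2.89e-08) = 0.00265

0.00265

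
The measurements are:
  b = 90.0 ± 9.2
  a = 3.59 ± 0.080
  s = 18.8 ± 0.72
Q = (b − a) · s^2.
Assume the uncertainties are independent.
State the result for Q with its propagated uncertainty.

Let u = b − a = 86.4. δu = √(δb² + δa²) = √(84.6 + 0.00640) = 9.20, so δu/u = 0.106.
Q is then a monomial in u, s:
δQ/Q = √((δu/u)² + (2·δs/s)²) = √(0.0113 + 0.00587) = 0.131
Q = 30500, so δQ = 0.131 × 30500 = 4010.

30500 ± 4010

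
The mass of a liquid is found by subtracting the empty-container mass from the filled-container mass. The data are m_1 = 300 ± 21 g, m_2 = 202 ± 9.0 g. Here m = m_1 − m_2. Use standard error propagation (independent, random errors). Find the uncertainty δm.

22.8 g

For a sum/difference, combine absolute errors in quadrature:
  (δm_1)² = 441;  (δm_2)² = 81.0
δm = √(522) = 22.8 g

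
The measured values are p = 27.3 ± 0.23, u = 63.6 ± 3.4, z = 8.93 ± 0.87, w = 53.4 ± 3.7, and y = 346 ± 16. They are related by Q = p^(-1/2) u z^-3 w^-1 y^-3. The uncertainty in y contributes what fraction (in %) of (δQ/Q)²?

17.1%

(δQ/Q)² = (−½·δp/p)² + (1·δu/u)² + (-3·δz/z)² + (-1·δw/w)² + (-3·δy/y)²
  p term: (-0.5×0.00842)² = 1.77e-05
  u term: (1×0.0535)² = 0.00286
  z term: (-3×0.0974)² = 0.0854
  w term: (-1×0.0693)² = 0.00480
  y term: (-3×0.0462)² = 0.0192
Total = 0.112. Share from y = 0.0192/0.112 = 0.171.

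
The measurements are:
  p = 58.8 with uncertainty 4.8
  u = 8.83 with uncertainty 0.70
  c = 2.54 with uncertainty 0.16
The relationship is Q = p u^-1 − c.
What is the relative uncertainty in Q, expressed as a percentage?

Let w = p·u^-1 = 6.66. δw/w = √((1·δp/p)² + (-1·δu/u)²) = √(0.00666 + 0.00628) = 0.114, so δw = 0.758.
Q = w − c: δQ = √(δw² + δc²) = √(0.574 + 0.0256) = 0.774
Q = 4.12, so δQ/Q = 0.774/4.12 = 0.188.

18.8%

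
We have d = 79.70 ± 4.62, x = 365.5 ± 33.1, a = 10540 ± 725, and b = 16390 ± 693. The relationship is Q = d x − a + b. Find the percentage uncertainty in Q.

Let p = d·x = 29130. δp/p = √((1·δd/d)² + (1·δx/x)²) = √(0.00336 + 0.00820) = 0.108, so δp = 3130.
Q = p − a + b: δQ = √(δp² + δa² + δb²) = √(9.81e+06 + 5.26e+05 + 4.8e+05) = 3290
Q = 34980, so δQ/Q = 3290/34980 = 0.0940.

9.40%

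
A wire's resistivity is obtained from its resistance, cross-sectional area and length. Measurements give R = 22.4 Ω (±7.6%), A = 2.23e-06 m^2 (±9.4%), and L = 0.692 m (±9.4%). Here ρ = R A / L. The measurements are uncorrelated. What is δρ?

ρ is a product of powers, so relative uncertainties combine in quadrature:
  (1·δR/R)² = (1×0.0760)² = 0.00578;  (1·δA/A)² = (1×0.0940)² = 0.00884;  (-1·δL/L)² = (-1×0.0940)² = 0.00884
δρ/ρ = √(0.0234) = 0.153
ρ = 7.22e-05 Ω·m, so δρ = 0.153 × 7.22e-05 = 1.11e-05 Ω·m.

1.11e-05 Ω·m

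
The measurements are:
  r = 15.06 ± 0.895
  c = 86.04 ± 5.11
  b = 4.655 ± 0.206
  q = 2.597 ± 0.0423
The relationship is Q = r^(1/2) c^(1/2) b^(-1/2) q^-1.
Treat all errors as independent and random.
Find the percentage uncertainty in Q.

Since Q is a product/quotient, work with relative uncertainties:
  (½·δr/r)² = (0.5×0.0594)² = 0.000883;  (½·δc/c)² = (0.5×0.0594)² = 0.000882;  (−½·δb/b)² = (-0.5×0.0443)² = 0.000490;  (-1·δq/q)² = (-1×0.0163)² = 0.000265
δQ/Q = √(0.00252) = 0.0502

5.02%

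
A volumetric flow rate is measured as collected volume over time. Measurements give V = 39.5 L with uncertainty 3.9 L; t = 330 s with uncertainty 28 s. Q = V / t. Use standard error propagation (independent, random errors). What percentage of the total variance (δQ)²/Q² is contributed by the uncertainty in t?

(δQ/Q)² = (1·δV/V)² + (-1·δt/t)²
  V term: (1×0.0987)² = 0.00975
  t term: (-1×0.0848)² = 0.00720
Total = 0.0169. Share from t = 0.00720/0.0169 = 0.425.

42.5%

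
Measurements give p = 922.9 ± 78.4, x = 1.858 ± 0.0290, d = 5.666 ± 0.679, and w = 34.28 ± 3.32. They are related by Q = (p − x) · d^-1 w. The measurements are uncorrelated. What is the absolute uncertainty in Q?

Let u = p − x = 921.0. δu = √(δp² + δx²) = √(6150 + 0.000841) = 78.4, so δu/u = 0.0851.
Q is then a monomial in u, d, w:
δQ/Q = √((δu/u)² + (-1·δd/d)² + (1·δw/w)²) = √(0.00725 + 0.0144 + 0.00938) = 0.176
Q = 5572, so δQ = 0.176 × 5572 = 981.

981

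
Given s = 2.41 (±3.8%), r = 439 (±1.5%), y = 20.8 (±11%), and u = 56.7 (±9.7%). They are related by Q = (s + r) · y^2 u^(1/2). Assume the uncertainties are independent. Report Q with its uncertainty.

Let w = s + r = 441. δw = √(δs² + δr²) = √(0.00839 + 43.4) = 6.59, so δw/w = 0.0149.
Q is then a monomial in w, y, u:
δQ/Q = √((δw/w)² + (2·δy/y)² + (½·δu/u)²) = √(0.000223 + 0.0484 + 0.00235) = 0.226
Q = 1.44e+06, so δQ = 0.226 × 1.44e+06 = 3.25e+05.

(1.44 ± 0.325) × 10^6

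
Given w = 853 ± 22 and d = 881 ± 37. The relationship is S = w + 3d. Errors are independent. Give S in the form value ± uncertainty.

3500 ± 113

Sums and differences: (δS)² = Σ (cᵢ δxᵢ)².
  (δw)² = 484;  (3·δd)² = 12300
δS = √(12800) = 113
S = 3500.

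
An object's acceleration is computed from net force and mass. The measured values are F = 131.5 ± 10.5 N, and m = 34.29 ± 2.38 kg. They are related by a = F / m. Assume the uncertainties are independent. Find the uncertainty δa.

0.406 m/s^2

a is a product of powers, so relative uncertainties combine in quadrature:
  (1·δF/F)² = (1×0.0798)² = 0.00638;  (-1·δm/m)² = (-1×0.0694)² = 0.00482
δa/a = √(0.0112) = 0.106
a = 3.835 m/s^2, so δa = 0.106 × 3.835 = 0.406 m/s^2.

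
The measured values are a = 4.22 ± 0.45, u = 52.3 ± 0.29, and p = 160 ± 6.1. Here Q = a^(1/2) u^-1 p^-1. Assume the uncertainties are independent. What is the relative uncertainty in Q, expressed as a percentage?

Each factor contributes (exponent × relative error)² to (δQ/Q)²:
  (½·δa/a)² = (0.5×0.107)² = 0.00284;  (-1·δu/u)² = (-1×0.00554)² = 3.07e-05;  (-1·δp/p)² = (-1×0.0381)² = 0.00145
δQ/Q = √(0.00433) = 0.0658

6.58%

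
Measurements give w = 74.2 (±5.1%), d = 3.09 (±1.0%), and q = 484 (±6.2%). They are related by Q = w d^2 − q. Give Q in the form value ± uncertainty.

Let p = w·d^2 = 708. δp/p = √((1·δw/w)² + (2·δd/d)²) = √(0.00260 + 0.000400) = 0.0548, so δp = 38.8.
Q = p − q: δQ = √(δp² + δq²) = √(1510 + 900) = 49.1
Q = 224.

224 ± 49.1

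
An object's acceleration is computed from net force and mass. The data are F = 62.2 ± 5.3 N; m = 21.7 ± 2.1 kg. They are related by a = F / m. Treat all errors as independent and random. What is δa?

Since a is a product/quotient, work with relative uncertainties:
  (1·δF/F)² = (1×0.0852)² = 0.00726;  (-1·δm/m)² = (-1×0.0968)² = 0.00937
δa/a = √(0.0166) = 0.129
a = 2.87 m/s^2, so δa = 0.129 × 2.87 = 0.370 m/s^2.

0.370 m/s^2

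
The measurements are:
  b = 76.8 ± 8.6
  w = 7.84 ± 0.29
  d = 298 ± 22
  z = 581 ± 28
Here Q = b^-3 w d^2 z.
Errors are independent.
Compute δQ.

332

Q is a product of powers, so relative uncertainties combine in quadrature:
  (-3·δb/b)² = (-3×0.112)² = 0.113;  (1·δw/w)² = (1×0.0370)² = 0.00137;  (2·δd/d)² = (2×0.0738)² = 0.0218;  (1·δz/z)² = (1×0.0482)² = 0.00232
δQ/Q = √(0.138) = 0.372
Q = 893, so δQ = 0.372 × 893 = 332.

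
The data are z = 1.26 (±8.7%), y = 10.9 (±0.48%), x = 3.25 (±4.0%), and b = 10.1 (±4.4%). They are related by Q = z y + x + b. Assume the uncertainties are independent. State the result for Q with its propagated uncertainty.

Let p = z·y = 13.7. δp/p = √((1·δz/z)² + (1·δy/y)²) = √(0.00757 + 2.3e-05) = 0.0871, so δp = 1.20.
Q = p + x + b: δQ = √(δp² + δx² + δb²) = √(1.43 + 0.0169 + 0.197) = 1.28
Q = 27.1.

27.1 ± 1.28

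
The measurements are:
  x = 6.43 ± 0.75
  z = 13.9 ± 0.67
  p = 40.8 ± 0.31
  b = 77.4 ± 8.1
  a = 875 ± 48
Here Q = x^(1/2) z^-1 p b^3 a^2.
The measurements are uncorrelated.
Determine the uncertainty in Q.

Each factor contributes (exponent × relative error)² to (δQ/Q)²:
  (½·δx/x)² = (0.5×0.117)² = 0.00340;  (-1·δz/z)² = (-1×0.0482)² = 0.00232;  (1·δp/p)² = (1×0.00760)² = 5.77e-05;  (3·δb/b)² = (3×0.105)² = 0.0986;  (2·δa/a)² = (2×0.0549)² = 0.0120
δQ/Q = √(0.116) = 0.341
Q = 2.64e+12, so δQ = 0.341 × 2.64e+12 = 9.01e+11.

9.01e+11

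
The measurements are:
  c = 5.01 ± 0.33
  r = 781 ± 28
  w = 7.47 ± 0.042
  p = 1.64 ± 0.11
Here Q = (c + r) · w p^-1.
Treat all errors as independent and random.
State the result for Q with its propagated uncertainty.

Let u = c + r = 786. δu = √(δc² + δr²) = √(0.109 + 784) = 28.0, so δu/u = 0.0356.
Q is then a monomial in u, w, p:
δQ/Q = √((δu/u)² + (1·δw/w)² + (-1·δp/p)²) = √(0.00127 + 3.16e-05 + 0.00450) = 0.0762
Q = 3580, so δQ = 0.0762 × 3580 = 273.

3580 ± 273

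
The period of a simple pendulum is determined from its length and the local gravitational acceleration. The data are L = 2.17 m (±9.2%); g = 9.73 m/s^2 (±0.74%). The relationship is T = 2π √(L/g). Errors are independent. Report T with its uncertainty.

For a monomial T ∝ L^(1/2), g^(-1/2), fractional errors add in quadrature:
  (½·δL/L)² = (0.5×0.0920)² = 0.00212;  (−½·δg/g)² = (-0.5×0.00740)² = 1.37e-05
δT/T = √(0.00213) = 0.0461
T = 2.97 s, so δT = 0.0461 × 2.97 = 0.137 s.

2.97 ± 0.137 s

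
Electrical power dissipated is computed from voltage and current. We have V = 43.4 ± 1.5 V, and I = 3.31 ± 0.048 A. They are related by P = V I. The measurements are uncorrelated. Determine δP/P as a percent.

P is a product of powers, so relative uncertainties combine in quadrature:
  (1·δV/V)² = (1×0.0346)² = 0.00119;  (1·δI/I)² = (1×0.0145)² = 0.000210
δP/P = √(0.00140) = 0.0375

3.75%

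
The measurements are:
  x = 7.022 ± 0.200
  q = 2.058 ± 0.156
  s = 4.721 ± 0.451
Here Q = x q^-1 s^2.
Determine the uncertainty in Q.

For a monomial Q ∝ x, q^-1, s^2, fractional errors add in quadrature:
  (1·δx/x)² = (1×0.0285)² = 0.000811;  (-1·δq/q)² = (-1×0.0758)² = 0.00575;  (2·δs/s)² = (2×0.0955)² = 0.0365
δQ/Q = √(0.0431) = 0.208
Q = 76.05, so δQ = 0.208 × 76.05 = 15.8.

15.8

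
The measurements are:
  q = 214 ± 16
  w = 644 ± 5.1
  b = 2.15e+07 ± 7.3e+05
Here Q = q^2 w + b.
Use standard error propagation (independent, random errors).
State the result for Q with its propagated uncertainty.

Let p = q^2·w = 2.95e+07. δp/p = √((2·δq/q)² + (1·δw/w)²) = √(0.0224 + 6.27e-05) = 0.150, so δp = 4.42e+06.
Q = p + b: δQ = √(δp² + δb²) = √(1.95e+13 + 5.33e+11) = 4.48e+06
Q = 5.1e+07.

(5.10 ± 0.448) × 10^7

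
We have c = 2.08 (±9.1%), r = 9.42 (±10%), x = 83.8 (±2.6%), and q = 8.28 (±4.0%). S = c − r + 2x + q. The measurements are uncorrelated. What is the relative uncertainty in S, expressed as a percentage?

2.65%

Sums and differences: (δS)² = Σ (cᵢ δxᵢ)².
  (δc)² = 0.0358;  (δr)² = 0.887;  (2·δx)² = 19.0;  (δq)² = 0.110
δS = √(20.0) = 4.47
S = 169, so δS/S = 4.47/169 = 0.0265.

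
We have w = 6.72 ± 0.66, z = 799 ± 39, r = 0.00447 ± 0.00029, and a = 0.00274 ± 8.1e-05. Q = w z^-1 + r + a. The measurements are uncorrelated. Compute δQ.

0.000970

Let p = w·z^-1 = 0.00841. δp/p = √((1·δw/w)² + (-1·δz/z)²) = √(0.00965 + 0.00238) = 0.110, so δp = 0.000922.
Q = p + r + a: δQ = √(δp² + δr² + δa²) = √(8.51e-07 + 8.41e-08 + 6.56e-09) = 0.000970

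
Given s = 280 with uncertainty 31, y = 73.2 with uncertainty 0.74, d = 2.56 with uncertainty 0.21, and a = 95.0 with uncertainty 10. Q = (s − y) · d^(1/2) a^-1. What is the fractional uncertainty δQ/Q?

0.188

Let u = s − y = 207. δu = √(δs² + δy²) = √(961 + 0.548) = 31.0, so δu/u = 0.150.
Q is then a monomial in u, d, a:
δQ/Q = √((δu/u)² + (½·δd/d)² + (-1·δa/a)²) = √(0.0225 + 0.00168 + 0.0111) = 0.188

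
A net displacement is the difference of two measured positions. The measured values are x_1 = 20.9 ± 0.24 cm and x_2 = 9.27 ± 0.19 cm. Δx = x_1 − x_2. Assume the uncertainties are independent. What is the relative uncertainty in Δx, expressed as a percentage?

2.63%

Each term contributes (cᵢ δxᵢ)² to (δΔx)²:
  (δx_1)² = 0.0576;  (δx_2)² = 0.0361
δΔx = √(0.0937) = 0.306 cm
Δx = 11.6 cm, so δΔx/Δx = 0.306/11.6 = 0.0263.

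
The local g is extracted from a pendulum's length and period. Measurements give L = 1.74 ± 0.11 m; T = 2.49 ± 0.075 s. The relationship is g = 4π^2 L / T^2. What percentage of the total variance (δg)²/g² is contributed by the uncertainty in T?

47.6%

(δg/g)² = (1·δL/L)² + (-2·δT/T)²
  L term: (1×0.0632)² = 0.00400
  T term: (-2×0.0301)² = 0.00363
Total = 0.00763. Share from T = 0.00363/0.00763 = 0.476.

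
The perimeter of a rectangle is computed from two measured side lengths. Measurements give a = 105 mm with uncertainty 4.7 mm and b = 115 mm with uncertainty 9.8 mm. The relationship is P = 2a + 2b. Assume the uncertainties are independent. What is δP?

21.7 mm

Each term contributes (cᵢ δxᵢ)² to (δP)²:
  (2·δa)² = 88.4;  (2·δb)² = 384
δP = √(473) = 21.7 mm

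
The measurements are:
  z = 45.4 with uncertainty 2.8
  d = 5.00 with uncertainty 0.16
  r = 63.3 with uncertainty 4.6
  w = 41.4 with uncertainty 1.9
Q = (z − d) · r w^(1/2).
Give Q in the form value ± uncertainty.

Let u = z − d = 40.4. δu = √(δz² + δd²) = √(7.84 + 0.0256) = 2.80, so δu/u = 0.0694.
Q is then a monomial in u, r, w:
δQ/Q = √((δu/u)² + (1·δr/r)² + (½·δw/w)²) = √(0.00482 + 0.00528 + 0.000527) = 0.103
Q = 16500, so δQ = 0.103 × 16500 = 1700.

16500 ± 1700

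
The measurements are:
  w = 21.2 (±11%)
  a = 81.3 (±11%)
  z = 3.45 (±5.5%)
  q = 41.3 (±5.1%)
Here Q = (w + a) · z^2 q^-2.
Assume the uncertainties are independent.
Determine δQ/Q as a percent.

Let u = w + a = 102. δu = √(δw² + δa²) = √(5.44 + 80.0) = 9.24, so δu/u = 0.0902.
Q is then a monomial in u, z, q:
δQ/Q = √((δu/u)² + (2·δz/z)² + (-2·δq/q)²) = √(0.00813 + 0.0121 + 0.0104) = 0.175

17.5%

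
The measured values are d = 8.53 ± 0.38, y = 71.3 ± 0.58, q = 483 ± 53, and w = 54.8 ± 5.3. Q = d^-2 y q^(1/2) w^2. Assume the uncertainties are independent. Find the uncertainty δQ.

14200

Products/powers → add relative errors in quadrature, weighted by exponent:
  (-2·δd/d)² = (-2×0.0445)² = 0.00794;  (1·δy/y)² = (1×0.00813)² = 6.62e-05;  (½·δq/q)² = (0.5×0.110)² = 0.00301;  (2·δw/w)² = (2×0.0967)² = 0.0374
δQ/Q = √(0.0484) = 0.220
Q = 64700, so δQ = 0.220 × 64700 = 14200.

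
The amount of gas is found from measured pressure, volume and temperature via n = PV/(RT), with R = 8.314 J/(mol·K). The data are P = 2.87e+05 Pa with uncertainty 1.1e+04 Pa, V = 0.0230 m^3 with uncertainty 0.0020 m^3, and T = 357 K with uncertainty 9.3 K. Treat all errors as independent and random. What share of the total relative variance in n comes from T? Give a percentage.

(δn/n)² = (1·δP/P)² + (1·δV/V)² + (-1·δT/T)²
  P term: (1×0.0383)² = 0.00147
  V term: (1×0.0870)² = 0.00756
  T term: (-1×0.0261)² = 0.000679
Total = 0.00971. Share from T = 0.000679/0.00971 = 0.0699.

6.99%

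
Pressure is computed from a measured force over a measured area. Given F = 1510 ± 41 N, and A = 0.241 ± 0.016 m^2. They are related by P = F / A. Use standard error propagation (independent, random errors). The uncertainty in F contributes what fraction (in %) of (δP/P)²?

14.3%

(δP/P)² = (1·δF/F)² + (-1·δA/A)²
  F term: (1×0.0272)² = 0.000737
  A term: (-1×0.0664)² = 0.00441
Total = 0.00514. Share from F = 0.000737/0.00514 = 0.143.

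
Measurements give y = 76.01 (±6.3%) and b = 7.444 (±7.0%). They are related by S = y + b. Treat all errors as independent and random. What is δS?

Each term contributes (cᵢ δxᵢ)² to (δS)²:
  (δy)² = 22.9;  (δb)² = 0.272
δS = √(23.2) = 4.82

4.82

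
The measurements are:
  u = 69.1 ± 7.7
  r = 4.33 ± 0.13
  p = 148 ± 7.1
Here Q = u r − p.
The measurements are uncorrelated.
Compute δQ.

35.3

Let w = u·r = 299. δw/w = √((1·δu/u)² + (1·δr/r)²) = √(0.0124 + 0.000901) = 0.115, so δw = 34.5.
Q = w − p: δQ = √(δw² + δp²) = √(1190 + 50.4) = 35.3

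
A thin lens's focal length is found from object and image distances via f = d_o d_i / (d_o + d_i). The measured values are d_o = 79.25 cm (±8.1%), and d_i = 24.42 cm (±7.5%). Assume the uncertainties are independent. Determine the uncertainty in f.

∂f/∂d_o = (d_i/(d_o+d_i))² = 0.0555;  ∂f/∂d_i = (d_o/(d_o+d_i))² = 0.584
δf = √((∂f/∂d_o · δd_o)² + (∂f/∂d_i · δd_i)²) = √(0.127 + 1.15) = 1.13 cm

1.13 cm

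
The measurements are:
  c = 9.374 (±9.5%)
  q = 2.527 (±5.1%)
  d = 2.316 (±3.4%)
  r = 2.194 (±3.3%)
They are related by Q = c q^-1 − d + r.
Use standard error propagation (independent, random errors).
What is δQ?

Let p = c·q^-1 = 3.710. δp/p = √((1·δc/c)² + (-1·δq/q)²) = √(0.00903 + 0.00260) = 0.108, so δp = 0.400.
Q = p − d + r: δQ = √(δp² + δd² + δr²) = √(0.160 + 0.00620 + 0.00524) = 0.414

0.414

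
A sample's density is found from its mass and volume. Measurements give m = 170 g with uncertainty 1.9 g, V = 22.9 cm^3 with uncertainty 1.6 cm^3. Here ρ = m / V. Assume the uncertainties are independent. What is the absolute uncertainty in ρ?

ρ is a product of powers, so relative uncertainties combine in quadrature:
  (1·δm/m)² = (1×0.0112)² = 0.000125;  (-1·δV/V)² = (-1×0.0699)² = 0.00488
δρ/ρ = √(0.00501) = 0.0708
ρ = 7.42 g/cm^3, so δρ = 0.0708 × 7.42 = 0.525 g/cm^3.

0.525 g/cm^3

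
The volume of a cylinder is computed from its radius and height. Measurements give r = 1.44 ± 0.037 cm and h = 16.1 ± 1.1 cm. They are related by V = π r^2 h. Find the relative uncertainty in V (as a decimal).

0.0855

Each factor contributes (exponent × relative error)² to (δV/V)²:
  (2·δr/r)² = (2×0.0257)² = 0.00264;  (1·δh/h)² = (1×0.0683)² = 0.00467
δV/V = √(0.00731) = 0.0855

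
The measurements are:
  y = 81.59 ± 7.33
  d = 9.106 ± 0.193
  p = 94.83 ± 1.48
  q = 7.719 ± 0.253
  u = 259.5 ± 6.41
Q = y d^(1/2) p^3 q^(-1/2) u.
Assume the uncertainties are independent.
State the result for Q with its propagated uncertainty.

(1.961 ± 0.208) × 10^10

Relative error in a monomial: (δQ/Q)² = Σ (nᵢ · δxᵢ/xᵢ)².
  (1·δy/y)² = (1×0.0898)² = 0.00807;  (½·δd/d)² = (0.5×0.0212)² = 0.000112;  (3·δp/p)² = (3×0.0156)² = 0.00219;  (−½·δq/q)² = (-0.5×0.0328)² = 0.000269;  (1·δu/u)² = (1×0.0247)² = 0.000610
δQ/Q = √(0.0113) = 0.106
Q = 1.961e+10, so δQ = 0.106 × 1.961e+10 = 2.08e+09.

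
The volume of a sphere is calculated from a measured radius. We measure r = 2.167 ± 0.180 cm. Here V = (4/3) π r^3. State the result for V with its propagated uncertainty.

42.63 ± 10.6 cm^3

Since V is a product/quotient, work with relative uncertainties:
  (3·δr/r)² = (3×0.0831)² = 0.0621
δV/V = √(0.0621) = 0.249
V = 42.63 cm^3, so δV = 0.249 × 42.63 = 10.6 cm^3.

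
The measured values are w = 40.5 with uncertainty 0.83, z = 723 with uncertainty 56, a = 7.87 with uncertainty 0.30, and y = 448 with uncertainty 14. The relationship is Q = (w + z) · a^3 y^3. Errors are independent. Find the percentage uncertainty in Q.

16.5%

Let u = w + z = 764. δu = √(δw² + δz²) = √(0.689 + 3140) = 56.0, so δu/u = 0.0734.
Q is then a monomial in u, a, y:
δQ/Q = √((δu/u)² + (3·δa/a)² + (3·δy/y)²) = √(0.00538 + 0.0131 + 0.00879) = 0.165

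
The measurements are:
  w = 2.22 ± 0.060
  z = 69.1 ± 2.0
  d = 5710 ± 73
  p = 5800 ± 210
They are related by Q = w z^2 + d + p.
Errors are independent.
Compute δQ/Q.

Let h = w·z^2 = 10600. δh/h = √((1·δw/w)² + (2·δz/z)²) = √(0.000730 + 0.00335) = 0.0639, so δh = 677.
Q = h + d + p: δQ = √(δh² + δd² + δp²) = √(4.59e+05 + 5330 + 44100) = 713
Q = 22100, so δQ/Q = 713/22100 = 0.0322.

0.0322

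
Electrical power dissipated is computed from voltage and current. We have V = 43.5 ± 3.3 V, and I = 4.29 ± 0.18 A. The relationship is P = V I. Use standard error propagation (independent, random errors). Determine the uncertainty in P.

Each factor contributes (exponent × relative error)² to (δP/P)²:
  (1·δV/V)² = (1×0.0759)² = 0.00576;  (1·δI/I)² = (1×0.0420)² = 0.00176
δP/P = √(0.00752) = 0.0867
P = 187 W, so δP = 0.0867 × 187 = 16.2 W.

16.2 W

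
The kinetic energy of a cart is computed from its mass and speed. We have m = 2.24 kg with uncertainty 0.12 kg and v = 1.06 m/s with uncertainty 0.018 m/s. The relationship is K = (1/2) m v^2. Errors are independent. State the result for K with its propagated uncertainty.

1.26 ± 0.0798 J

Relative error in a monomial: (δK/K)² = Σ (nᵢ · δxᵢ/xᵢ)².
  (1·δm/m)² = (1×0.0536)² = 0.00287;  (2·δv/v)² = (2×0.0170)² = 0.00115
δK/K = √(0.00402) = 0.0634
K = 1.26 J, so δK = 0.0634 × 1.26 = 0.0798 J.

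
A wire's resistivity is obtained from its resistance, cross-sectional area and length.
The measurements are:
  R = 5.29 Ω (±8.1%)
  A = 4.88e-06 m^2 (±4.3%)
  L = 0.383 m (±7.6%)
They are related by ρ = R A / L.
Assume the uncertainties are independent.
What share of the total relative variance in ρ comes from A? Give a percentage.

13.0%

(δρ/ρ)² = (1·δR/R)² + (1·δA/A)² + (-1·δL/L)²
  R term: (1×0.0810)² = 0.00656
  A term: (1×0.0430)² = 0.00185
  L term: (-1×0.0760)² = 0.00578
Total = 0.0142. Share from A = 0.00185/0.0142 = 0.130.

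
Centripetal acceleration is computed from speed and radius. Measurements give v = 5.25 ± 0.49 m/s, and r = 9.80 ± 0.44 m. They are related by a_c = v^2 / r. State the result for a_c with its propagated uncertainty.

2.81 ± 0.540 m/s^2

Relative error in a monomial: (δa_c/a_c)² = Σ (nᵢ · δxᵢ/xᵢ)².
  (2·δv/v)² = (2×0.0933)² = 0.0348;  (-1·δr/r)² = (-1×0.0449)² = 0.00202
δa_c/a_c = √(0.0369) = 0.192
a_c = 2.81 m/s^2, so δa_c = 0.192 × 2.81 = 0.540 m/s^2.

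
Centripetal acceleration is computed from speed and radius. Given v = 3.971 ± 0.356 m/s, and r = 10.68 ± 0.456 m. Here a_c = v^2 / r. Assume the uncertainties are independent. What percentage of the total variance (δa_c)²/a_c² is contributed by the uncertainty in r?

(δa_c/a_c)² = (2·δv/v)² + (-1·δr/r)²
  v term: (2×0.0896)² = 0.0321
  r term: (-1×0.0427)² = 0.00182
Total = 0.0340. Share from r = 0.00182/0.0340 = 0.0537.

5.37%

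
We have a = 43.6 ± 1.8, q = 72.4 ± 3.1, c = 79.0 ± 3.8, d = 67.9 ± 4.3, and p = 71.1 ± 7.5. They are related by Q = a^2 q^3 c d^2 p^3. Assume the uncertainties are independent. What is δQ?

Products/powers → add relative errors in quadrature, weighted by exponent:
  (2·δa/a)² = (2×0.0413)² = 0.00682;  (3·δq/q)² = (3×0.0428)² = 0.0165;  (1·δc/c)² = (1×0.0481)² = 0.00231;  (2·δd/d)² = (2×0.0633)² = 0.0160;  (3·δp/p)² = (3×0.105)² = 0.100
δQ/Q = √(0.142) = 0.377
Q = 9.44e+19, so δQ = 0.377 × 9.44e+19 = 3.56e+19.

3.56e+19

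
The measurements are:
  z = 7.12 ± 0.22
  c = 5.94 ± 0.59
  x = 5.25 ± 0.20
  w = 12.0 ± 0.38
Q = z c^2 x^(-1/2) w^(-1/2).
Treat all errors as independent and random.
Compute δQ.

6.41

Since Q is a product/quotient, work with relative uncertainties:
  (1·δz/z)² = (1×0.0309)² = 0.000955;  (2·δc/c)² = (2×0.0993)² = 0.0395;  (−½·δx/x)² = (-0.5×0.0381)² = 0.000363;  (−½·δw/w)² = (-0.5×0.0317)² = 0.000251
δQ/Q = √(0.0410) = 0.203
Q = 31.7, so δQ = 0.203 × 31.7 = 6.41.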